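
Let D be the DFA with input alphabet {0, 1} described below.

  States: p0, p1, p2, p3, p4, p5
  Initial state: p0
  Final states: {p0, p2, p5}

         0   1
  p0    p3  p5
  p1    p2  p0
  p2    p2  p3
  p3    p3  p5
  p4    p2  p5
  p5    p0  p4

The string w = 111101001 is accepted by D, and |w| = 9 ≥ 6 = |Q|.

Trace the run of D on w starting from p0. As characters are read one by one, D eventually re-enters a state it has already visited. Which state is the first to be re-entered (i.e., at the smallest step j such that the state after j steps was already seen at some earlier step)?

State sequence: p0 -1-> p5 -1-> p4 -1-> p5 -1-> p4 -0-> p2 -1-> p3 -0-> p3 -0-> p3 -1-> p5
First repeat at step 3: p5 was already visited.

The earliest repeat is at step j = 3: D is in p5, which it already visited at step i = 1.
Since D has 6 states, any run of length ≥ 6 visits 6+1 states, so by pigeonhole some state repeats within the first 6 steps — that repeat gives the pumpable loop.

p5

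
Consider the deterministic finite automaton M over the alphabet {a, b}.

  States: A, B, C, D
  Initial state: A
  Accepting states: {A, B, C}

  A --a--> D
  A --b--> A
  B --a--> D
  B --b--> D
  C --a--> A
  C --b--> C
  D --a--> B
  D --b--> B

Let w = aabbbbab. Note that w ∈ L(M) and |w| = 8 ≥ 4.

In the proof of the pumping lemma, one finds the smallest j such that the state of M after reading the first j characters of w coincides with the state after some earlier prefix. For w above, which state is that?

Run of M on w = a a b b b b a b:
  step 0: A  (start)
  step 1: D  (read a: A→D)
  step 2: B  (read a: D→B)
  step 3: D  (read b: B→D)   ← first repeat (D seen earlier)
  step 4: B  (read b: D→B)
  step 5: D  (read b: B→D)
  step 6: B  (read b: D→B)
  step 7: D  (read a: B→D)
  step 8: B  (read b: D→B)

The earliest repeat is at step j = 3: M is in D, which it already visited at step i = 1.
With |Q| = 4, pigeonhole forces a state repeat no later than step 4; the substring read between the first and second visits to that state can be pumped.

D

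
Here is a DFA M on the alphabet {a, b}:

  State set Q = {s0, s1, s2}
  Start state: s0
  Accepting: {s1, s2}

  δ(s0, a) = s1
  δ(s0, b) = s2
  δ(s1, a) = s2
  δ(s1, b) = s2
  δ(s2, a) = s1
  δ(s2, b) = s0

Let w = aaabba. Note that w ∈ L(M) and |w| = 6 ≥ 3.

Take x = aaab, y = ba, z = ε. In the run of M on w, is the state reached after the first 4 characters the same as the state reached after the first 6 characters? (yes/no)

Run of M on the first 6 characters of w = a a a b b a:
  step 0: s0  (start)
  step 1: s1  (read a: s0→s1)
  step 2: s2  (read a: s1→s2)
  step 3: s1  (read a: s2→s1)
  step 4: s2  (read b: s1→s2)
  step 5: s0  (read b: s2→s0)
  step 6: s1  (read a: s0→s1)

After x (step 4): s2. After xy (step 6): s1.
They differ (s2 ≠ s1), so y is not a cycle from the state after x; this split is not the one the pumping-lemma construction produces, and pumping y need not keep the string in L(M).

no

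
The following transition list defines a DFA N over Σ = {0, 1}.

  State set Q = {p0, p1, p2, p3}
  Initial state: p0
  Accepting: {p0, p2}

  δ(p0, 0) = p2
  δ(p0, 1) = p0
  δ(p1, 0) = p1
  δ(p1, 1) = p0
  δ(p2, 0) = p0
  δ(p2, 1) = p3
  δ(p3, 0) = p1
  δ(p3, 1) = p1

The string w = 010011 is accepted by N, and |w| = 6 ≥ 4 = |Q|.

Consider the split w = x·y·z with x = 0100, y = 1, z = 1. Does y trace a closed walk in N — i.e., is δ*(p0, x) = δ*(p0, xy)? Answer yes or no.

no

Run of N on the first 5 characters of w = 0 1 0 0 1:
  step 0: p0  (start)
  step 1: p2  (read 0: p0→p2)
  step 2: p3  (read 1: p2→p3)
  step 3: p1  (read 0: p3→p1)
  step 4: p1  (read 0: p1→p1)
  step 5: p0  (read 1: p1→p0)

After x (step 4): p1. After xy (step 5): p0.
They differ (p1 ≠ p0), so y is not a cycle from the state after x; this split is not the one the pumping-lemma construction produces, and pumping y need not keep the string in L(N).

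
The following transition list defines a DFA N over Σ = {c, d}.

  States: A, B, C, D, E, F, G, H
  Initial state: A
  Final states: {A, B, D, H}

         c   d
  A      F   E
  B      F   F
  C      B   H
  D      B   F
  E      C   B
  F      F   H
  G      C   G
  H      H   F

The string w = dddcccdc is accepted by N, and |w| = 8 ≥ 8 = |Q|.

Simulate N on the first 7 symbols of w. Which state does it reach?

State sequence: A -d-> E -d-> B -d-> F -c-> F -c-> F -c-> F -d-> H

After reading 7 characters, N is in state H.
(This kind of state-tracing is the core of the pumping-lemma construction: with 8 states, pigeonhole forces a repeat within the first 8 steps.)

H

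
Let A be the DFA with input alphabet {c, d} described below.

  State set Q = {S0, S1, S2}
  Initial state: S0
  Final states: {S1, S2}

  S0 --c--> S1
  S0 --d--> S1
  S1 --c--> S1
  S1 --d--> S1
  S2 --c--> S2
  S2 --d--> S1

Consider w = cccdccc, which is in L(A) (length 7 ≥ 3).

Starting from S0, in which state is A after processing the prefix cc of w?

S1

State sequence: S0 -c-> S1 -c-> S1

After reading 2 characters, A is in state S1.
(This kind of state-tracing is the core of the pumping-lemma construction: with 3 states, pigeonhole forces a repeat within the first 3 steps.)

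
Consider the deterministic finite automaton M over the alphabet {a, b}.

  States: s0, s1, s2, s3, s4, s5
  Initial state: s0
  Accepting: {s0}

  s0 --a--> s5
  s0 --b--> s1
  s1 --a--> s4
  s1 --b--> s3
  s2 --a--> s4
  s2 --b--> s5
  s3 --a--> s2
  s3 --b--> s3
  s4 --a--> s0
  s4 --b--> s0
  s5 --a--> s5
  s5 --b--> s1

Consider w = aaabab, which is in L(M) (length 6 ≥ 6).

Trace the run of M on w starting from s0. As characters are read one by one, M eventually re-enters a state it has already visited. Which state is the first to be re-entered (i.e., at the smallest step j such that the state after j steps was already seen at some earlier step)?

State sequence: s0 -a-> s5 -a-> s5 -a-> s5 -b-> s1 -a-> s4 -b-> s0
First repeat at step 2: s5 was already visited.

The earliest repeat is at step j = 2: M is in s5, which it already visited at step i = 1.

s5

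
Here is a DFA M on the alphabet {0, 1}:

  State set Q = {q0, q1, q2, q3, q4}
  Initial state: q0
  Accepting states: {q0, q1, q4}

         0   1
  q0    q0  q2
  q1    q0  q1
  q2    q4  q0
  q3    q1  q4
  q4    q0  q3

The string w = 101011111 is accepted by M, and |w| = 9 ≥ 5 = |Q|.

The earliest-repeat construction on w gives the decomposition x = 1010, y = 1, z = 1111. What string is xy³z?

10101111111

xy^3z = 1010·1·1·1·1111 = 10101111111.
Reading y = 1 takes M from q1 back to q1, so after x·y·y·y the machine is still in q1, and z then leads to the accepting state q1. Hence 10101111111 ∈ L(M).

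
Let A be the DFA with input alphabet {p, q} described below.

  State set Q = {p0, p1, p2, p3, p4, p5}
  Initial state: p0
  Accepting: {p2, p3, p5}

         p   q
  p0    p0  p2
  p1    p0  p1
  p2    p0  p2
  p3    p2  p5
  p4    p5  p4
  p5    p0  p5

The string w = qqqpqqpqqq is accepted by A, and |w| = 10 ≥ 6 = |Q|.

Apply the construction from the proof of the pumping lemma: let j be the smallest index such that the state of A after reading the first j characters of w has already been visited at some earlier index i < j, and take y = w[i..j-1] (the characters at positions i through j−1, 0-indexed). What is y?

Run of A on w = q q q p q q p q q q:
  step 0: p0  (start)
  step 1: p2  (read q: p0→p2)
  step 2: p2  (read q: p2→p2)   ← first repeat (p2 seen earlier)
  step 3: p2  (read q: p2→p2)
  step 4: p0  (read p: p2→p0)
  step 5: p2  (read q: p0→p2)
  step 6: p2  (read q: p2→p2)
  step 7: p0  (read p: p2→p0)
  step 8: p2  (read q: p0→p2)
  step 9: p2  (read q: p2→p2)
  step 10: p2  (read q: p2→p2)

So i = 1, j = 2, giving x = w[0:1] = q, y = w[1:2] = q, z = w[2:10] = qpqqpqqq.
Check: |xy| = 2 ≤ 6 and |y| = 1 ≥ 1. Reading y takes A from p2 back to p2, so every xyⁱz is accepted.

q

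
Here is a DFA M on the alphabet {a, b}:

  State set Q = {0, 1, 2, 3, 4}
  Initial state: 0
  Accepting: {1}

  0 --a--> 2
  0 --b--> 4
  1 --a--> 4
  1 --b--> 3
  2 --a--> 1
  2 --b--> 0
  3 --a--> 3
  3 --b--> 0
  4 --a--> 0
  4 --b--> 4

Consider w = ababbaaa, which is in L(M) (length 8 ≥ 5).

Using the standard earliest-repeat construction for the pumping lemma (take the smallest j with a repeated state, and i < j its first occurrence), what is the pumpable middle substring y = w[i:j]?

Run of M on w = a b a b b a a a:
  step 0: 0  (start)
  step 1: 2  (read a: 0→2)
  step 2: 0  (read b: 2→0)   ← first repeat (0 seen earlier)
  step 3: 2  (read a: 0→2)
  step 4: 0  (read b: 2→0)
  step 5: 4  (read b: 0→4)
  step 6: 0  (read a: 4→0)
  step 7: 2  (read a: 0→2)
  step 8: 1  (read a: 2→1)

So i = 0, j = 2, giving x = w[0:0] = ε, y = w[0:2] = ab, z = w[2:8] = abbaaa.
Check: |xy| = 2 ≤ 5 and |y| = 2 ≥ 1. Reading y takes M from 0 back to 0, so every xyⁱz is accepted.
Since M has 5 states, any run of length ≥ 5 visits 5+1 states, so by pigeonhole some state repeats within the first 5 steps — that repeat gives the pumpable loop.

ab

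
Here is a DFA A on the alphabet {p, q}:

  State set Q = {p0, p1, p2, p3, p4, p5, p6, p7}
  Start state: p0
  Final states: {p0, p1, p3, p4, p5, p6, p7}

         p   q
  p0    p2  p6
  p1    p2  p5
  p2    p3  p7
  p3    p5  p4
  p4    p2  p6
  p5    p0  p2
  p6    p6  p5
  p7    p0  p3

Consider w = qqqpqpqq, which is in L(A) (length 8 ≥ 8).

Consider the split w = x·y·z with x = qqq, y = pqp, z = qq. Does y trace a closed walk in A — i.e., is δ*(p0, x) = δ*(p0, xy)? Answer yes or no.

Run of A on the first 6 characters of w = q q q p q p:
  step 0: p0  (start)
  step 1: p6  (read q: p0→p6)
  step 2: p5  (read q: p6→p5)
  step 3: p2  (read q: p5→p2)
  step 4: p3  (read p: p2→p3)
  step 5: p4  (read q: p3→p4)
  step 6: p2  (read p: p4→p2)

After x (step 3): p2. After xy (step 6): p2.
They match, so y = pqp drives A around a cycle from p2 back to itself; pumping y any number of times keeps A in p2 before reading z, and xyⁱz ∈ L(A) for every i ≥ 0.

yes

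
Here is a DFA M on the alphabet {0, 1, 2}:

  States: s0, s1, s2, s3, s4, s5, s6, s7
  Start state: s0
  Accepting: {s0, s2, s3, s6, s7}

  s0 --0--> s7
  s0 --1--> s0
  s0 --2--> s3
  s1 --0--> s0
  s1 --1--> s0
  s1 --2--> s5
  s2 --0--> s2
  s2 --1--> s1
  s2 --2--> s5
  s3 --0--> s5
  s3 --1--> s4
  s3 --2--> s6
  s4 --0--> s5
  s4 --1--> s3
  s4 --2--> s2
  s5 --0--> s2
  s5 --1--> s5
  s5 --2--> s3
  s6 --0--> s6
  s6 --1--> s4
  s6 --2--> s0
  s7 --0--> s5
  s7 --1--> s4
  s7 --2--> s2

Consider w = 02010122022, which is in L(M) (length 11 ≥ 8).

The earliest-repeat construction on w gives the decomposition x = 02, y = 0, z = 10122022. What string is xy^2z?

xy^2z = 02·0·0·10122022 = 020010122022.
Reading y = 0 takes M from s2 back to s2, so after x·y·y the machine is still in s2, and z then leads to the accepting state s3. Hence 020010122022 ∈ L(M).

020010122022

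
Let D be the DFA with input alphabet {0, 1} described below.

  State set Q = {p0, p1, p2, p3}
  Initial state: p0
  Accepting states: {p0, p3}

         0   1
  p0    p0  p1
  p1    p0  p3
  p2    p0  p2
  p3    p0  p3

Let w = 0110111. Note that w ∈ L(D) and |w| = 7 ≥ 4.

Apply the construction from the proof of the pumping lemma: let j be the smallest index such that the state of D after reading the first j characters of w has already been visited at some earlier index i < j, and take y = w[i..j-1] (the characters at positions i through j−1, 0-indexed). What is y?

0

Run of D on w = 0 1 1 0 1 1 1:
  step 0: p0  (start)
  step 1: p0  (read 0: p0→p0)   ← first repeat (p0 seen earlier)
  step 2: p1  (read 1: p0→p1)
  step 3: p3  (read 1: p1→p3)
  step 4: p0  (read 0: p3→p0)
  step 5: p1  (read 1: p0→p1)
  step 6: p3  (read 1: p1→p3)
  step 7: p3  (read 1: p3→p3)

So i = 0, j = 1, giving x = w[0:0] = ε, y = w[0:1] = 0, z = w[1:7] = 110111.
Check: |xy| = 1 ≤ 4 and |y| = 1 ≥ 1. Reading y takes D from p0 back to p0, so every xyⁱz is accepted.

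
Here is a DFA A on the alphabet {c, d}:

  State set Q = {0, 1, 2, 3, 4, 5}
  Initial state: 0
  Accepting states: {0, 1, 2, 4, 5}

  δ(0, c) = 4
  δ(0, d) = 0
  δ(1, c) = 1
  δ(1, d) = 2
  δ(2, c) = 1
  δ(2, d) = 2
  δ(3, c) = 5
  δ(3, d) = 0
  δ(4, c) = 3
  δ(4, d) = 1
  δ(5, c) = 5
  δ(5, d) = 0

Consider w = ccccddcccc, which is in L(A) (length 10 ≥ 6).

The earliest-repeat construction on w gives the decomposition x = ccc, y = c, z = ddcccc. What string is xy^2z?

cccccddcccc

xy^2z = ccc·c·c·ddcccc = cccccddcccc.
Reading y = c takes A from 5 back to 5, so after x·y·y the machine is still in 5, and z then leads to the accepting state 5. Hence cccccddcccc ∈ L(A).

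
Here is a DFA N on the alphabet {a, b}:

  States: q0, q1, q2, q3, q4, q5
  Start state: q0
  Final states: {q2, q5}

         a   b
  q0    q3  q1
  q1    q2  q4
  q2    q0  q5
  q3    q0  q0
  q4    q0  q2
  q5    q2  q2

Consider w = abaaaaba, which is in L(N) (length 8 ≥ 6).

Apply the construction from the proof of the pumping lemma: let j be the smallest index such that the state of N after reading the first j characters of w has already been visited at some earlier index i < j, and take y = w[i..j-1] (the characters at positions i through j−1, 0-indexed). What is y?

ab

State sequence: q0 -a-> q3 -b-> q0 -a-> q3 -a-> q0 -a-> q3 -a-> q0 -b-> q1 -a-> q2
First repeat at step 2: q0 was already visited.

So i = 0, j = 2, giving x = w[0:0] = ε, y = w[0:2] = ab, z = w[2:8] = aaaaba.
Check: |xy| = 2 ≤ 6 and |y| = 2 ≥ 1. Reading y takes N from q0 back to q0, so every xyⁱz is accepted.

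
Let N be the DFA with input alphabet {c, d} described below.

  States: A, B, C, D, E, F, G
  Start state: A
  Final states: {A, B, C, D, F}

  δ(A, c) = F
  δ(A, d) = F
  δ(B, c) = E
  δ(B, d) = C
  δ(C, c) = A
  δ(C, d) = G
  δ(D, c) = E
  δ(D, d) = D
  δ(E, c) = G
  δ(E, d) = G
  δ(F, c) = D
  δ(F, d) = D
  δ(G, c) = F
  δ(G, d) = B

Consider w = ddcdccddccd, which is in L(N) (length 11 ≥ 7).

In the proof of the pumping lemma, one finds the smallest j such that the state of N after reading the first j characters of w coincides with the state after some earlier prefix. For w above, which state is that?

State sequence: A -d-> F -d-> D -c-> E -d-> G -c-> F -c-> D -d-> D -d-> D -c-> E -c-> G -d-> B
First repeat at step 5: F was already visited.

The earliest repeat is at step j = 5: N is in F, which it already visited at step i = 1.
Since N has 7 states, any run of length ≥ 7 visits 7+1 states, so by pigeonhole some state repeats within the first 7 steps — that repeat gives the pumpable loop.

F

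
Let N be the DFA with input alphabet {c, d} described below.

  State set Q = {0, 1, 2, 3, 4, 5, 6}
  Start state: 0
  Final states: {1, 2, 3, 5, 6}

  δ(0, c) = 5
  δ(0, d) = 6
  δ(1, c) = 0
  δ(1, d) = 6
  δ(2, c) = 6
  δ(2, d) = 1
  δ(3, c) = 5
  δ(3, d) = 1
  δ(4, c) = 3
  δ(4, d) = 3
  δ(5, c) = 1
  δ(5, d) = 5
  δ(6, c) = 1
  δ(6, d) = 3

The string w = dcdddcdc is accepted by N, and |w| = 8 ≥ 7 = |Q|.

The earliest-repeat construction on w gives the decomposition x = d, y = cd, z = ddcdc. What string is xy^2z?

dcdcdddcdc

xy^2z = d·cd·cd·ddcdc = dcdcdddcdc.
Reading y = cd takes N from 6 back to 6, so after x·y·y the machine is still in 6, and z then leads to the accepting state 1. Hence dcdcdddcdc ∈ L(N).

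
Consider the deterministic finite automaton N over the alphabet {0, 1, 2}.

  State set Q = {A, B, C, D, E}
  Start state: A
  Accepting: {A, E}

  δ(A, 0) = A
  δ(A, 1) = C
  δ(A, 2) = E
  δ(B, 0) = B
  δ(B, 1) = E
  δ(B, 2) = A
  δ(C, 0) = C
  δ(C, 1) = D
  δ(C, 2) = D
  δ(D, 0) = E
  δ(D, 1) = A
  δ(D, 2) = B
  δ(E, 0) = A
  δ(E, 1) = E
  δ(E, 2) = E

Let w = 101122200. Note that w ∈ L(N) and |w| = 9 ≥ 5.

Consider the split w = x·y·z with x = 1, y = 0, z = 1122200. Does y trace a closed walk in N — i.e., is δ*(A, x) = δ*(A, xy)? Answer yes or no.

yes

Run of N on the first 2 characters of w = 1 0:
  step 0: A  (start)
  step 1: C  (read 1: A→C)
  step 2: C  (read 0: C→C)

After x (step 1): C. After xy (step 2): C.
They match, so y = 0 drives N around a cycle from C back to itself; pumping y any number of times keeps N in C before reading z, and xyⁱz ∈ L(N) for every i ≥ 0.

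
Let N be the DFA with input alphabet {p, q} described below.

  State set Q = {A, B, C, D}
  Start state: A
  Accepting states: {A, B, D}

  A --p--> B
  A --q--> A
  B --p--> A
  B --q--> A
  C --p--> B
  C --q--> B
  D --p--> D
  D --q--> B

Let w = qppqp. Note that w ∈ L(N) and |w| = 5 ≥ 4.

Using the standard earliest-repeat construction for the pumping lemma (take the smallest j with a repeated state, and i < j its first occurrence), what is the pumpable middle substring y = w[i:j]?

Run of N on w = q p p q p:
  step 0: A  (start)
  step 1: A  (read q: A→A)   ← first repeat (A seen earlier)
  step 2: B  (read p: A→B)
  step 3: A  (read p: B→A)
  step 4: A  (read q: A→A)
  step 5: B  (read p: A→B)

So i = 0, j = 1, giving x = w[0:0] = ε, y = w[0:1] = q, z = w[1:5] = ppqp.
Check: |xy| = 1 ≤ 4 and |y| = 1 ≥ 1. Reading y takes N from A back to A, so every xyⁱz is accepted.
Since N has 4 states, any run of length ≥ 4 visits 4+1 states, so by pigeonhole some state repeats within the first 4 steps — that repeat gives the pumpable loop.

q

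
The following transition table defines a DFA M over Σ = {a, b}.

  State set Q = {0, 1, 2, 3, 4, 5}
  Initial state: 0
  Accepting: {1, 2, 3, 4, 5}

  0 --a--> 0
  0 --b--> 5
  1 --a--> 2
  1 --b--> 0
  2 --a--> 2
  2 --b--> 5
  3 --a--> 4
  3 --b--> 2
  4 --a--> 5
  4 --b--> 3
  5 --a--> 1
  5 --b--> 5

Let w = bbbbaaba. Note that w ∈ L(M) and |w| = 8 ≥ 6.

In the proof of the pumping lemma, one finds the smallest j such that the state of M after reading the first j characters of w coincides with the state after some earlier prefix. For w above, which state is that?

5

State sequence: 0 -b-> 5 -b-> 5 -b-> 5 -b-> 5 -a-> 1 -a-> 2 -b-> 5 -a-> 1
First repeat at step 2: 5 was already visited.

The earliest repeat is at step j = 2: M is in 5, which it already visited at step i = 1.
The DFA has 6 states, so the proof of the pumping lemma guarantees a repeated state among the first 6+1 visited; the segment between the two visits is the pumpable y.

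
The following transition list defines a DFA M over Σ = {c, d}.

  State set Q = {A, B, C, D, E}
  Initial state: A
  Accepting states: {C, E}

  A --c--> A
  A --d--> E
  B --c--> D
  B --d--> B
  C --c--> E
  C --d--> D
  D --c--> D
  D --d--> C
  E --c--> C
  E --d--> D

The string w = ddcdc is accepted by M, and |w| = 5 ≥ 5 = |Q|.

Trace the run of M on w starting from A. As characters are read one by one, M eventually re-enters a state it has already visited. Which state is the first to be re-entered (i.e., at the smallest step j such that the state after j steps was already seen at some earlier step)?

State sequence: A -d-> E -d-> D -c-> D -d-> C -c-> E
First repeat at step 3: D was already visited.

The earliest repeat is at step j = 3: M is in D, which it already visited at step i = 2.

D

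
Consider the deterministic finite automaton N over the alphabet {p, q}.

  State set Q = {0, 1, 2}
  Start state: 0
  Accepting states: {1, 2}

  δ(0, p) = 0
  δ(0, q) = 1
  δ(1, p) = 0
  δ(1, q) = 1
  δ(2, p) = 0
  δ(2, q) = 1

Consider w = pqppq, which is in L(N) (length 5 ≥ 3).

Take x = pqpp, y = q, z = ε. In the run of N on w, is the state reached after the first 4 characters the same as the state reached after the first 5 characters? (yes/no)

no

Run of N on the first 5 characters of w = p q p p q:
  step 0: 0  (start)
  step 1: 0  (read p: 0→0)
  step 2: 1  (read q: 0→1)
  step 3: 0  (read p: 1→0)
  step 4: 0  (read p: 0→0)
  step 5: 1  (read q: 0→1)

After x (step 4): 0. After xy (step 5): 1.
They differ (0 ≠ 1), so y is not a cycle from the state after x; this split is not the one the pumping-lemma construction produces, and pumping y need not keep the string in L(N).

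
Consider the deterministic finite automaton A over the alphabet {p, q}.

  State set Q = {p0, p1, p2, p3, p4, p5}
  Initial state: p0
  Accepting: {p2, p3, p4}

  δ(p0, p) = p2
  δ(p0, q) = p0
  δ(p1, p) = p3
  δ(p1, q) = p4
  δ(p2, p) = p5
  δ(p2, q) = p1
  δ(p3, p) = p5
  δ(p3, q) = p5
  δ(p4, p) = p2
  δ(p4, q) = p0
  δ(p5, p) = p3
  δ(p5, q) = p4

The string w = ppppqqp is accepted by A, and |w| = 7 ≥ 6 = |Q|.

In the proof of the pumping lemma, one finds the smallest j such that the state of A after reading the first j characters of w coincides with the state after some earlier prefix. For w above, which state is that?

State sequence: p0 -p-> p2 -p-> p5 -p-> p3 -p-> p5 -q-> p4 -q-> p0 -p-> p2
First repeat at step 4: p5 was already visited.

The earliest repeat is at step j = 4: A is in p5, which it already visited at step i = 2.
With |Q| = 6, pigeonhole forces a state repeat no later than step 6; the substring read between the first and second visits to that state can be pumped.

p5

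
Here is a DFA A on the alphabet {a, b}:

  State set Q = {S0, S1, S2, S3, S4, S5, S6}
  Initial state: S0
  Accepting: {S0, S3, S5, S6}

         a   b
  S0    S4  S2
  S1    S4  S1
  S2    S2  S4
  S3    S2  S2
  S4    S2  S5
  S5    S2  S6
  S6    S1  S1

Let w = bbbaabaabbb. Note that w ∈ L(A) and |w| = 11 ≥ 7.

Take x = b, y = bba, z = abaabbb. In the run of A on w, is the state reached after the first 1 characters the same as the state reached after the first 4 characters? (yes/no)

Run of A on the first 4 characters of w = b b b a:
  step 0: S0  (start)
  step 1: S2  (read b: S0→S2)
  step 2: S4  (read b: S2→S4)
  step 3: S5  (read b: S4→S5)
  step 4: S2  (read a: S5→S2)

After x (step 1): S2. After xy (step 4): S2.
They match, so y = bba drives A around a cycle from S2 back to itself; pumping y any number of times keeps A in S2 before reading z, and xyⁱz ∈ L(A) for every i ≥ 0.

yes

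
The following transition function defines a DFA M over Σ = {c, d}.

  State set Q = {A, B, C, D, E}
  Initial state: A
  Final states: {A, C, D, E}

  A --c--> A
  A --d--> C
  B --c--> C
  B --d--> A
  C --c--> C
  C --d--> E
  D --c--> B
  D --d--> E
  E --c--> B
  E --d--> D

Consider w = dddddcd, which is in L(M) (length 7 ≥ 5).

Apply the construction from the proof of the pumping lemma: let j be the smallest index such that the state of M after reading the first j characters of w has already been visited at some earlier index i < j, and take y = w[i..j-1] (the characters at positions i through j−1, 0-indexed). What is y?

dd

Run of M on w = d d d d d c d:
  step 0: A  (start)
  step 1: C  (read d: A→C)
  step 2: E  (read d: C→E)
  step 3: D  (read d: E→D)
  step 4: E  (read d: D→E)   ← first repeat (E seen earlier)
  step 5: D  (read d: E→D)
  step 6: B  (read c: D→B)
  step 7: A  (read d: B→A)

So i = 2, j = 4, giving x = w[0:2] = dd, y = w[2:4] = dd, z = w[4:7] = dcd.
Check: |xy| = 4 ≤ 5 and |y| = 2 ≥ 1. Reading y takes M from E back to E, so every xyⁱz is accepted.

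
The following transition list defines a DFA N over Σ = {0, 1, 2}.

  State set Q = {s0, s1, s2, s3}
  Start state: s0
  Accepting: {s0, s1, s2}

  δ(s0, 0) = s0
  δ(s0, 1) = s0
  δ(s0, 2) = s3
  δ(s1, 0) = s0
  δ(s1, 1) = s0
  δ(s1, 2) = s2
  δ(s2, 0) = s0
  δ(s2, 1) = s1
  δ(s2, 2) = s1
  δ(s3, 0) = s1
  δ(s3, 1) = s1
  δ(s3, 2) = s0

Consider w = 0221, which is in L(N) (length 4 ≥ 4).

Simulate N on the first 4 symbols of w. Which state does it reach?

State sequence: s0 -0-> s0 -2-> s3 -2-> s0 -1-> s0

After reading 4 characters, N is in state s0.
(This kind of state-tracing is the core of the pumping-lemma construction: with 4 states, pigeonhole forces a repeat within the first 4 steps.)

s0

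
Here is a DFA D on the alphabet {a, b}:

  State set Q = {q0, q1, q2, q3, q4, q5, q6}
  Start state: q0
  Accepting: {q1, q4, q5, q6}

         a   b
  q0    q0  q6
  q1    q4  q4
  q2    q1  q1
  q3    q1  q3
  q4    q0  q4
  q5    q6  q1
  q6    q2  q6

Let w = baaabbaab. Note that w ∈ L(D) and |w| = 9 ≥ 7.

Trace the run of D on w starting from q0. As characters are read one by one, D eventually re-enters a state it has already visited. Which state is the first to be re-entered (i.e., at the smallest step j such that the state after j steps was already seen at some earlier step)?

q4

State sequence: q0 -b-> q6 -a-> q2 -a-> q1 -a-> q4 -b-> q4 -b-> q4 -a-> q0 -a-> q0 -b-> q6
First repeat at step 5: q4 was already visited.

The earliest repeat is at step j = 5: D is in q4, which it already visited at step i = 4.
Since D has 7 states, any run of length ≥ 7 visits 7+1 states, so by pigeonhole some state repeats within the first 7 steps — that repeat gives the pumpable loop.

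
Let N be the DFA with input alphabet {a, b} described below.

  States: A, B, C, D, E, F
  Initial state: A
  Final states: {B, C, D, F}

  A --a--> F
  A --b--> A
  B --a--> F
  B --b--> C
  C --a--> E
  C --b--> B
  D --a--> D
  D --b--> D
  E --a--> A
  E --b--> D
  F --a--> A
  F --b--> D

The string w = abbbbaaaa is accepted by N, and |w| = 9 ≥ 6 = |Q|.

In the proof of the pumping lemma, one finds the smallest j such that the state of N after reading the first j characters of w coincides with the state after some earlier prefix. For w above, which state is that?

D

Run of N on w = a b b b b a a a a:
  step 0: A  (start)
  step 1: F  (read a: A→F)
  step 2: D  (read b: F→D)
  step 3: D  (read b: D→D)   ← first repeat (D seen earlier)
  step 4: D  (read b: D→D)
  step 5: D  (read b: D→D)
  step 6: D  (read a: D→D)
  step 7: D  (read a: D→D)
  step 8: D  (read a: D→D)
  step 9: D  (read a: D→D)

The earliest repeat is at step j = 3: N is in D, which it already visited at step i = 2.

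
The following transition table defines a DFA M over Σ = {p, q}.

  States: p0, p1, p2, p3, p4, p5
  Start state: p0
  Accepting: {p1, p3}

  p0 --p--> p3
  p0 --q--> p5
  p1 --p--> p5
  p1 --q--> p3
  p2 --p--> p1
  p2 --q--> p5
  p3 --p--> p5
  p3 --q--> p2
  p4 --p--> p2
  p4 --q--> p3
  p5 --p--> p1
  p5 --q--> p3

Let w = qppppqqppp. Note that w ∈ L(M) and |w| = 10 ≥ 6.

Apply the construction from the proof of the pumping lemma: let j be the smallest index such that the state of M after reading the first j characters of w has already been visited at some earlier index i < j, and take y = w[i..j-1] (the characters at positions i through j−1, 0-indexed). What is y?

pp

Run of M on w = q p p p p q q p p p:
  step 0: p0  (start)
  step 1: p5  (read q: p0→p5)
  step 2: p1  (read p: p5→p1)
  step 3: p5  (read p: p1→p5)   ← first repeat (p5 seen earlier)
  step 4: p1  (read p: p5→p1)
  step 5: p5  (read p: p1→p5)
  step 6: p3  (read q: p5→p3)
  step 7: p2  (read q: p3→p2)
  step 8: p1  (read p: p2→p1)
  step 9: p5  (read p: p1→p5)
  step 10: p1  (read p: p5→p1)

So i = 1, j = 3, giving x = w[0:1] = q, y = w[1:3] = pp, z = w[3:10] = ppqqppp.
Check: |xy| = 3 ≤ 6 and |y| = 2 ≥ 1. Reading y takes M from p5 back to p5, so every xyⁱz is accepted.
With |Q| = 6, pigeonhole forces a state repeat no later than step 6; the substring read between the first and second visits to that state can be pumped.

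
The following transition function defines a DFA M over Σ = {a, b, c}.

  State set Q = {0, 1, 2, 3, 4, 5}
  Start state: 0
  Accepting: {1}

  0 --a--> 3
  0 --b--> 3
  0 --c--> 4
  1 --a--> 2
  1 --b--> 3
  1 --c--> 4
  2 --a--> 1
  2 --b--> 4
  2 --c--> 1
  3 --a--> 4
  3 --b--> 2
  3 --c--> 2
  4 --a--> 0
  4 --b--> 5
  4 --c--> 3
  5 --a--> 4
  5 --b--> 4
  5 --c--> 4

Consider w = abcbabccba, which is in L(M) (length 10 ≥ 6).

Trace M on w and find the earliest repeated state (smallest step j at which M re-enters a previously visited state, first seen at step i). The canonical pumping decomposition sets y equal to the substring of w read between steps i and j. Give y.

bcb

State sequence: 0 -a-> 3 -b-> 2 -c-> 1 -b-> 3 -a-> 4 -b-> 5 -c-> 4 -c-> 3 -b-> 2 -a-> 1
First repeat at step 4: 3 was already visited.

So i = 1, j = 4, giving x = w[0:1] = a, y = w[1:4] = bcb, z = w[4:10] = abccba.
Check: |xy| = 4 ≤ 6 and |y| = 3 ≥ 1. Reading y takes M from 3 back to 3, so every xyⁱz is accepted.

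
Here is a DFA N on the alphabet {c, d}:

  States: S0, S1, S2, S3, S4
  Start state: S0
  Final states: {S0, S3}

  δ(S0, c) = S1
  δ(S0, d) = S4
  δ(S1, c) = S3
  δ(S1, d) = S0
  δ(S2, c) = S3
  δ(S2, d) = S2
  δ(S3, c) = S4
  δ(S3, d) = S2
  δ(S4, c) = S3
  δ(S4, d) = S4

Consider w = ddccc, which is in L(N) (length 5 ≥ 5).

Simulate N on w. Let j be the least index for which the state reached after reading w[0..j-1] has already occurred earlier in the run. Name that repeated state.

S4

State sequence: S0 -d-> S4 -d-> S4 -c-> S3 -c-> S4 -c-> S3
First repeat at step 2: S4 was already visited.

The earliest repeat is at step j = 2: N is in S4, which it already visited at step i = 1.
With |Q| = 5, pigeonhole forces a state repeat no later than step 5; the substring read between the first and second visits to that state can be pumped.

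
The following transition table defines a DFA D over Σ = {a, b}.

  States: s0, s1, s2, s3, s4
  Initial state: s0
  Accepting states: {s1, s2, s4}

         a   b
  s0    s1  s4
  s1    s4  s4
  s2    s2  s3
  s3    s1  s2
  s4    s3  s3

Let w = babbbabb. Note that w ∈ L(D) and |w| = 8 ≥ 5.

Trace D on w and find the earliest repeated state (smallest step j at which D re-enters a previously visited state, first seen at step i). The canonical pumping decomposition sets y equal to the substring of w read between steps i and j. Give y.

Run of D on w = b a b b b a b b:
  step 0: s0  (start)
  step 1: s4  (read b: s0→s4)
  step 2: s3  (read a: s4→s3)
  step 3: s2  (read b: s3→s2)
  step 4: s3  (read b: s2→s3)   ← first repeat (s3 seen earlier)
  step 5: s2  (read b: s3→s2)
  step 6: s2  (read a: s2→s2)
  step 7: s3  (read b: s2→s3)
  step 8: s2  (read b: s3→s2)

So i = 2, j = 4, giving x = w[0:2] = ba, y = w[2:4] = bb, z = w[4:8] = babb.
Check: |xy| = 4 ≤ 5 and |y| = 2 ≥ 1. Reading y takes D from s3 back to s3, so every xyⁱz is accepted.

bb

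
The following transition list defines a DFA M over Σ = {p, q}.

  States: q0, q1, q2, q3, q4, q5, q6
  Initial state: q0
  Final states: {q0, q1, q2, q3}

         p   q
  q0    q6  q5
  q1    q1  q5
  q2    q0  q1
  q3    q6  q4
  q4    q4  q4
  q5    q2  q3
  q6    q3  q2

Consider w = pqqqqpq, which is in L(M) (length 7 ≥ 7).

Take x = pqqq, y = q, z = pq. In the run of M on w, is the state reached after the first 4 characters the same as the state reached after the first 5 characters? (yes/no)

no

Run of M on the first 5 characters of w = p q q q q:
  step 0: q0  (start)
  step 1: q6  (read p: q0→q6)
  step 2: q2  (read q: q6→q2)
  step 3: q1  (read q: q2→q1)
  step 4: q5  (read q: q1→q5)
  step 5: q3  (read q: q5→q3)

After x (step 4): q5. After xy (step 5): q3.
They differ (q5 ≠ q3), so y is not a cycle from the state after x; this split is not the one the pumping-lemma construction produces, and pumping y need not keep the string in L(M).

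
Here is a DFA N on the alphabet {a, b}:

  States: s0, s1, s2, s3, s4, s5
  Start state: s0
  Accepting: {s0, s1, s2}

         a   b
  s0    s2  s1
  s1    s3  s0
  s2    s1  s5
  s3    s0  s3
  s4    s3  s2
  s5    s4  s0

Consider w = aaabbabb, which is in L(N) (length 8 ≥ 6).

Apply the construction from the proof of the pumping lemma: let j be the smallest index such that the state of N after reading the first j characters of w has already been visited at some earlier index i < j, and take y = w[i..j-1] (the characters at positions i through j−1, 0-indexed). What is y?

b

Run of N on w = a a a b b a b b:
  step 0: s0  (start)
  step 1: s2  (read a: s0→s2)
  step 2: s1  (read a: s2→s1)
  step 3: s3  (read a: s1→s3)
  step 4: s3  (read b: s3→s3)   ← first repeat (s3 seen earlier)
  step 5: s3  (read b: s3→s3)
  step 6: s0  (read a: s3→s0)
  step 7: s1  (read b: s0→s1)
  step 8: s0  (read b: s1→s0)

So i = 3, j = 4, giving x = w[0:3] = aaa, y = w[3:4] = b, z = w[4:8] = babb.
Check: |xy| = 4 ≤ 6 and |y| = 1 ≥ 1. Reading y takes N from s3 back to s3, so every xyⁱz is accepted.
Since N has 6 states, any run of length ≥ 6 visits 6+1 states, so by pigeonhole some state repeats within the first 6 steps — that repeat gives the pumpable loop.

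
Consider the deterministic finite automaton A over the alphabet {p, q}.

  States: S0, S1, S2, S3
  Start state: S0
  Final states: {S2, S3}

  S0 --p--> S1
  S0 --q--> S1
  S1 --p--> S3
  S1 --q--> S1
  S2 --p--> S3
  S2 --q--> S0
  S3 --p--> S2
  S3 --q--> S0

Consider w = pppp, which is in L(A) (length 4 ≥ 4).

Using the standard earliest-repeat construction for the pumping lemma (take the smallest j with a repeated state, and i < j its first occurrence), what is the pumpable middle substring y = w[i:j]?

State sequence: S0 -p-> S1 -p-> S3 -p-> S2 -p-> S3
First repeat at step 4: S3 was already visited.

So i = 2, j = 4, giving x = w[0:2] = pp, y = w[2:4] = pp, z = w[4:4] = ε.
Check: |xy| = 4 ≤ 4 and |y| = 2 ≥ 1. Reading y takes A from S3 back to S3, so every xyⁱz is accepted.
With |Q| = 4, pigeonhole forces a state repeat no later than step 4; the substring read between the first and second visits to that state can be pumped.

pp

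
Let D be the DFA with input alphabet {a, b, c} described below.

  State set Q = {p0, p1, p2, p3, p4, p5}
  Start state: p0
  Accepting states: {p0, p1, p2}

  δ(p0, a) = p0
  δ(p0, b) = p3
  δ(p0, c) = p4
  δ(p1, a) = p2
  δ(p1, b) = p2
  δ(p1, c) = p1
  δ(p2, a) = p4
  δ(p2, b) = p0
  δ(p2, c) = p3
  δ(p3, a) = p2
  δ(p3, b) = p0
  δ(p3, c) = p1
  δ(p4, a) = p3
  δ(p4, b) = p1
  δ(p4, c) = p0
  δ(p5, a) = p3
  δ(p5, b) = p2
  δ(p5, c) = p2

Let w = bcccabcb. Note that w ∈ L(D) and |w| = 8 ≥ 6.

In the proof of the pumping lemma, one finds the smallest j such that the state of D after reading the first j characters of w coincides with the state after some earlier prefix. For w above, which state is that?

p1

State sequence: p0 -b-> p3 -c-> p1 -c-> p1 -c-> p1 -a-> p2 -b-> p0 -c-> p4 -b-> p1
First repeat at step 3: p1 was already visited.

The earliest repeat is at step j = 3: D is in p1, which it already visited at step i = 2.
With |Q| = 6, pigeonhole forces a state repeat no later than step 6; the substring read between the first and second visits to that state can be pumped.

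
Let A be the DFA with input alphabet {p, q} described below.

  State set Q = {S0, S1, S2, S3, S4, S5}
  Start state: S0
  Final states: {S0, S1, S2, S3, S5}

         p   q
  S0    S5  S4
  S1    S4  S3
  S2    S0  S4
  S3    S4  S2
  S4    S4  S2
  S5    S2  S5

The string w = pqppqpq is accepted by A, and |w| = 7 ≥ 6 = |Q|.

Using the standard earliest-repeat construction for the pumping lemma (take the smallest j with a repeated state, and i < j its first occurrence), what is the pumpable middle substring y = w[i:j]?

State sequence: S0 -p-> S5 -q-> S5 -p-> S2 -p-> S0 -q-> S4 -p-> S4 -q-> S2
First repeat at step 2: S5 was already visited.

So i = 1, j = 2, giving x = w[0:1] = p, y = w[1:2] = q, z = w[2:7] = ppqpq.
Check: |xy| = 2 ≤ 6 and |y| = 1 ≥ 1. Reading y takes A from S5 back to S5, so every xyⁱz is accepted.

q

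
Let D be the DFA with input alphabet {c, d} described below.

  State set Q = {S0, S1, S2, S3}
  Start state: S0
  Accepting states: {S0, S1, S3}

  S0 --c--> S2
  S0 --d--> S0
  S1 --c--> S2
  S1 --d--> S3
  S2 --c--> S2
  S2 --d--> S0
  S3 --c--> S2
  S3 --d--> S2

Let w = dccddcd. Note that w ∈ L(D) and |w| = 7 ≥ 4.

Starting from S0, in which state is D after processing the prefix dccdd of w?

S0

State sequence: S0 -d-> S0 -c-> S2 -c-> S2 -d-> S0 -d-> S0

After reading 5 characters, D is in state S0.
(This kind of state-tracing is the core of the pumping-lemma construction: with 4 states, pigeonhole forces a repeat within the first 4 steps.)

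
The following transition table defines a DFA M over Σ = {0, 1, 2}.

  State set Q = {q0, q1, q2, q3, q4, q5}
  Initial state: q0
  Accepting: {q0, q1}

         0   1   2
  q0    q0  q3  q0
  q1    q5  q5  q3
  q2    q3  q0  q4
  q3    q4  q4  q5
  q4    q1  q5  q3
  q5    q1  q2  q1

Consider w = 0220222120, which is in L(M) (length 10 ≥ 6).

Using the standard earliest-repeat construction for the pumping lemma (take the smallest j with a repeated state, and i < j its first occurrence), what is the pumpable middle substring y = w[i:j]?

Run of M on w = 0 2 2 0 2 2 2 1 2 0:
  step 0: q0  (start)
  step 1: q0  (read 0: q0→q0)   ← first repeat (q0 seen earlier)
  step 2: q0  (read 2: q0→q0)
  step 3: q0  (read 2: q0→q0)
  step 4: q0  (read 0: q0→q0)
  step 5: q0  (read 2: q0→q0)
  step 6: q0  (read 2: q0→q0)
  step 7: q0  (read 2: q0→q0)
  step 8: q3  (read 1: q0→q3)
  step 9: q5  (read 2: q3→q5)
  step 10: q1  (read 0: q5→q1)

So i = 0, j = 1, giving x = w[0:0] = ε, y = w[0:1] = 0, z = w[1:10] = 220222120.
Check: |xy| = 1 ≤ 6 and |y| = 1 ≥ 1. Reading y takes M from q0 back to q0, so every xyⁱz is accepted.

0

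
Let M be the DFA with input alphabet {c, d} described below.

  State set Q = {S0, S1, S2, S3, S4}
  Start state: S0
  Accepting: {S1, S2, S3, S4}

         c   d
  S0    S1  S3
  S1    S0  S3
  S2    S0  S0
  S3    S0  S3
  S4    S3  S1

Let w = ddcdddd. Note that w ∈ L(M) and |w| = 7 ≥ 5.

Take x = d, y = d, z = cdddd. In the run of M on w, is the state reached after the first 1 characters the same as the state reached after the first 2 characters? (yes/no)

State sequence: S0 -d-> S3 -d-> S3

After x (step 1): S3. After xy (step 2): S3.
They match, so y = d drives M around a cycle from S3 back to itself; pumping y any number of times keeps M in S3 before reading z, and xyⁱz ∈ L(M) for every i ≥ 0.

yes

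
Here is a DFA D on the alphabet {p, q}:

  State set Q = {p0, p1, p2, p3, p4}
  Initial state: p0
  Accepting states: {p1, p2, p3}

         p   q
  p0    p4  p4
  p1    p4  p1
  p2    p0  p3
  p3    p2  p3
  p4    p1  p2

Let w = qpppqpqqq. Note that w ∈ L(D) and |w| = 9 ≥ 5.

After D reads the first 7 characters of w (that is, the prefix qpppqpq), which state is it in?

State sequence: p0 -q-> p4 -p-> p1 -p-> p4 -p-> p1 -q-> p1 -p-> p4 -q-> p2

After reading 7 characters, D is in state p2.
(This kind of state-tracing is the core of the pumping-lemma construction: with 5 states, pigeonhole forces a repeat within the first 5 steps.)

p2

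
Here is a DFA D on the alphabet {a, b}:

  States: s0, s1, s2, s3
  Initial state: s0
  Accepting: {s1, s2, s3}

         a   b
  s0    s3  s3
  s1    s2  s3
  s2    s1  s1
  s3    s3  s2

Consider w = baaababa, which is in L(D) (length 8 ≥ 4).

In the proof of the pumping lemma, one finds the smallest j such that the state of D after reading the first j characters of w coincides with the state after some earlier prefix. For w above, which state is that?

s3

Run of D on w = b a a a b a b a:
  step 0: s0  (start)
  step 1: s3  (read b: s0→s3)
  step 2: s3  (read a: s3→s3)   ← first repeat (s3 seen earlier)
  step 3: s3  (read a: s3→s3)
  step 4: s3  (read a: s3→s3)
  step 5: s2  (read b: s3→s2)
  step 6: s1  (read a: s2→s1)
  step 7: s3  (read b: s1→s3)
  step 8: s3  (read a: s3→s3)

The earliest repeat is at step j = 2: D is in s3, which it already visited at step i = 1.
The DFA has 4 states, so the proof of the pumping lemma guarantees a repeated state among the first 4+1 visited; the segment between the two visits is the pumpable y.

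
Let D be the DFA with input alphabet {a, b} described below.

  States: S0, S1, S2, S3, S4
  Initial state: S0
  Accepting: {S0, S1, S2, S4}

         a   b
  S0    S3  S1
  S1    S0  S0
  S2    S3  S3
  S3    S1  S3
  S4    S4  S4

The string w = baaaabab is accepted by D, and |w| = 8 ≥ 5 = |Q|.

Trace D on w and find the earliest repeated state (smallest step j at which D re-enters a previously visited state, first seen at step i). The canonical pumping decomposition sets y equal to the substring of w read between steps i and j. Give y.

Run of D on w = b a a a a b a b:
  step 0: S0  (start)
  step 1: S1  (read b: S0→S1)
  step 2: S0  (read a: S1→S0)   ← first repeat (S0 seen earlier)
  step 3: S3  (read a: S0→S3)
  step 4: S1  (read a: S3→S1)
  step 5: S0  (read a: S1→S0)
  step 6: S1  (read b: S0→S1)
  step 7: S0  (read a: S1→S0)
  step 8: S1  (read b: S0→S1)

So i = 0, j = 2, giving x = w[0:0] = ε, y = w[0:2] = ba, z = w[2:8] = aaabab.
Check: |xy| = 2 ≤ 5 and |y| = 2 ≥ 1. Reading y takes D from S0 back to S0, so every xyⁱz is accepted.

ba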